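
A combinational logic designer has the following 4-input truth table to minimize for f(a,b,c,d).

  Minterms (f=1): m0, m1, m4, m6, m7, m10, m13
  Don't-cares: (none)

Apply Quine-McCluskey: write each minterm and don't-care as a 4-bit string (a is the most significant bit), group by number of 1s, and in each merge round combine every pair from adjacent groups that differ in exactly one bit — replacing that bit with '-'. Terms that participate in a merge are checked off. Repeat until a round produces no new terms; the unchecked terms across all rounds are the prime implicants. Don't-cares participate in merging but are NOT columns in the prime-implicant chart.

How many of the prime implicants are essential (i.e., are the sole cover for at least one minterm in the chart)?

[col 0] 0000*, 0001*, 0100*, 0110*, 0111*, 1010, 1101
[col 1] 0-00, 000-, 01-0, 011-
Prime implicants: 0-00, 000-, 01-0, 011-, 1010, 1101
PI chart (minterm → PIs covering it):
  0 | 0-00,000-
  1 | 000-  (sole → essential)
  4 | 0-00,01-0
  6 | 01-0,011-
  7 | 011-  (sole → essential)
  10 | 1010  (sole → essential)
  13 | 1101  (sole → essential)
Essential prime implicants: 000-, 011-, 1010, 1101

4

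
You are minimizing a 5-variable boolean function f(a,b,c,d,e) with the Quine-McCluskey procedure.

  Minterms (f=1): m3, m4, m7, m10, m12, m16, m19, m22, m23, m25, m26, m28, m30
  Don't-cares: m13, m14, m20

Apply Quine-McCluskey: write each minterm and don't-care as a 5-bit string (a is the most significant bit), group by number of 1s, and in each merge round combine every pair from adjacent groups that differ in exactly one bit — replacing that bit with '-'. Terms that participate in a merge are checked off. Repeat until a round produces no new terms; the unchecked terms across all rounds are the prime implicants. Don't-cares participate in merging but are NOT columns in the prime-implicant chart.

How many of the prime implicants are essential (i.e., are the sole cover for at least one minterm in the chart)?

Round 0: 00011✓ 00100✓ 00111✓ 01010✓ 01100✓ 01101✓ 01110✓ 10000✓ 10011✓ 10100✓ 10110✓ 10111✓ 11001 11010✓ 11100✓ 11110✓
Round 1: -0011✓ -0100✓ -0111✓ -1010✓ -1100✓ -1110✓ 0-100✓ 00-11✓ 01-10✓ 011-0✓ 0110- 1-100✓ 1-110✓ 10-00 10-11✓ 101-0✓ 1011- 11-10✓ 111-0✓
Round 2: --100 -0-11 -1-10 -11-0 1-1-0
PIs = {--100, -0-11, -1-10, -11-0, 0110-, 1-1-0, 10-00, 1011-, 11001}
Coverage chart:
  m3: -0-11 ←essential
  m4: --100 ←essential
  m7: -0-11 ←essential
  m10: -1-10 ←essential
  m12: --100,-11-0,0110-
  m16: 10-00 ←essential
  m19: -0-11 ←essential
  m22: 1-1-0,1011-
  m23: -0-11,1011-
  m25: 11001 ←essential
  m26: -1-10 ←essential
  m28: --100,-11-0,1-1-0
  m30: -1-10,-11-0,1-1-0
Essential: --100, -0-11, -1-10, 10-00, 11001

5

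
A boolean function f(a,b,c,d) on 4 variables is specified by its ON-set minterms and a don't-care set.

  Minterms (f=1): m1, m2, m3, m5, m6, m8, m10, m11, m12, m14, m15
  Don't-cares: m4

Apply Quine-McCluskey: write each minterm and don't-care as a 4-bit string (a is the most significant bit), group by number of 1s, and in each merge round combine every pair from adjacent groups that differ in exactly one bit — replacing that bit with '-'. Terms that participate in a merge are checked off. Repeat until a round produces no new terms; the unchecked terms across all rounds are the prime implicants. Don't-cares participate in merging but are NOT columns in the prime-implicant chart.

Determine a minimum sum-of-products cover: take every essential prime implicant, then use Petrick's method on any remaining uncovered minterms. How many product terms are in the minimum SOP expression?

5

Round 0: 0001✓ 0010✓ 0011✓ 0100✓ 0101✓ 0110✓ 1000✓ 1010✓ 1011✓ 1100✓ 1110✓ 1111✓
Round 1: -010✓ -011✓ -100✓ -110✓ 0-01 0-10✓ 00-1 001-✓ 01-0✓ 010- 1-00✓ 1-10✓ 1-11✓ 10-0✓ 101-✓ 11-0✓ 111-✓
Round 2: --10 -01- -1-0 1--0 1-1-
PIs = {--10, -01-, -1-0, 0-01, 00-1, 010-, 1--0, 1-1-}
Coverage chart:
  m1: 0-01,00-1
  m2: --10,-01-
  m3: -01-,00-1
  m5: 0-01,010-
  m6: --10,-1-0
  m8: 1--0 ←essential
  m10: --10,-01-,1--0,1-1-
  m11: -01-,1-1-
  m12: -1-0,1--0
  m14: --10,-1-0,1--0,1-1-
  m15: 1-1- ←essential
Essential: 1--0, 1-1-
Petrick residual → --10, -01-, 0-01
Min cover (5 terms): cd' + b'c + a'c'd + ad' + ac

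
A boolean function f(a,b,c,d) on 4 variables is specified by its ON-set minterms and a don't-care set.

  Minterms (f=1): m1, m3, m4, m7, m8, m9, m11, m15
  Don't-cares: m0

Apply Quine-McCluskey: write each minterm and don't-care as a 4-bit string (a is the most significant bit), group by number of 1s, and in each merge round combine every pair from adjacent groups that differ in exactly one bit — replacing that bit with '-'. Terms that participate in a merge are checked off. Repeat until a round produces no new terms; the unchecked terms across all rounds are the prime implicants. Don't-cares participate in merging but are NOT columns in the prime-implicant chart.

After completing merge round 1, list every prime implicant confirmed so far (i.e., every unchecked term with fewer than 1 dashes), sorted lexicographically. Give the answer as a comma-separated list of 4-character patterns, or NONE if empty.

NONE

size-2^0 implicants → 0000(✓)  0001(✓)  0011(✓)  0100(✓)  0111(✓)  1000(✓)  1001(✓)  1011(✓)  1111(✓)
size-2^1 implicants → -000(✓)  -001(✓)  -011(✓)  -111(✓)  0-00  0-11(✓)  00-1(✓)  000-(✓)  1-11(✓)  10-1(✓)  100-(✓)
size-2^2 implicants → --11  -0-1  -00-
Unchecked terms (primes): --11, -0-1, -00-, 0-00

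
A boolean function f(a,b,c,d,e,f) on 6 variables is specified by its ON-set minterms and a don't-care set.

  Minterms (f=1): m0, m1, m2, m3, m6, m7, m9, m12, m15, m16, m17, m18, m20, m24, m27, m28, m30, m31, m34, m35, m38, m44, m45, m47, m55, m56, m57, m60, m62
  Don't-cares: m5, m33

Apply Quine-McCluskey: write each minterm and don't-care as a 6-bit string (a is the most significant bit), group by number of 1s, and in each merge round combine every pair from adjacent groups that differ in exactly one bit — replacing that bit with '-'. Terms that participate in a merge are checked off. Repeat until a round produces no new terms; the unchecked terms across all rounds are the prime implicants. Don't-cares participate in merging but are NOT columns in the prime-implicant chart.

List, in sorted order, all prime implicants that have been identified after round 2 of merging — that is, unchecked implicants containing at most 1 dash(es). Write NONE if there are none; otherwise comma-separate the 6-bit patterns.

Round 0: 000000✓ 000001✓ 000010✓ 000011✓ 000101✓ 000110✓ 000111✓ 001001✓ 001100✓ 001111✓ 010000✓ 010001✓ 010010✓ 010100✓ 011000✓ 011011✓ 011100✓ 011110✓ 011111✓ 100001✓ 100010✓ 100011✓ 100110✓ 101100✓ 101101✓ 101111✓ 110111 111000✓ 111001✓ 111100✓ 111110✓
Round 1: -00001✓ -00010✓ -00011✓ -00110✓ -01100✓ -01111 -11000✓ -11100✓ -11110✓ 0-0000✓ 0-0001✓ 0-0010✓ 0-1100✓ 0-1111 00-001 00-111 000-01✓ 000-10✓ 000-11✓ 0000-0✓ 0000-1✓ 00000-✓ 00001-✓ 0001-1✓ 00011-✓ 01-000✓ 01-100✓ 010-00✓ 0100-0✓ 01000-✓ 011-00✓ 011-11 0111-0✓ 01111- 1-1100✓ 100-10✓ 1000-1✓ 10001-✓ 1011-1 10110- 111-00✓ 11100- 1111-0✓
Round 2: --1100 -00-10 -000-1 -0001- -11-00 -111-0 0-00-0 0-000- 000--1 000-1- 0000-- 01--00
PIs = {--1100, -00-10, -000-1, -0001-, -01111, -11-00, -111-0, 0-00-0, 0-000-, 0-1111, 00-001, 00-111, 000--1, 000-1-, 0000--, 01--00, 011-11, 01111-, 1011-1, 10110-, 110111, 11100-}

-01111, 0-1111, 00-001, 00-111, 011-11, 01111-, 1011-1, 10110-, 110111, 11100-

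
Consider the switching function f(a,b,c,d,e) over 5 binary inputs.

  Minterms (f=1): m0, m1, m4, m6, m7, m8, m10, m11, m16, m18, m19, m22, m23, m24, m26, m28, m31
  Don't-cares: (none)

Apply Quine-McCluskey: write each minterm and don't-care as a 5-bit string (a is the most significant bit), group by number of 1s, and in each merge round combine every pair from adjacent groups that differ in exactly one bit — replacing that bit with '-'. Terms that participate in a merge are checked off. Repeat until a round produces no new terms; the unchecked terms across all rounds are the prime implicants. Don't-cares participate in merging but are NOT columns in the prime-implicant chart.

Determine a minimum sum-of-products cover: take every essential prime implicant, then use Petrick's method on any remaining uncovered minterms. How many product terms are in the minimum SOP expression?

[col 0] 00000*, 00001*, 00100*, 00110*, 00111*, 01000*, 01010*, 01011*, 10000*, 10010*, 10011*, 10110*, 10111*, 11000*, 11010*, 11100*, 11111*
[col 1] -0000*, -0110*, -0111*, -1000*, -1010*, 0-000*, 00-00, 0000-, 001-0, 0011-*, 010-0*, 0101-, 1-000*, 1-010*, 1-111, 10-10*, 10-11*, 100-0*, 1001-*, 1011-*, 11-00, 110-0*
[col 2] --000, -011-, -10-0, 1-0-0, 10-1-
Prime implicants: --000, -011-, -10-0, 00-00, 0000-, 001-0, 0101-, 1-0-0, 1-111, 10-1-, 11-00
PI chart (minterm → PIs covering it):
  0 | --000,00-00,0000-
  1 | 0000-  (sole → essential)
  4 | 00-00,001-0
  6 | -011-,001-0
  7 | -011-  (sole → essential)
  8 | --000,-10-0
  10 | -10-0,0101-
  11 | 0101-  (sole → essential)
  16 | --000,1-0-0
  18 | 1-0-0,10-1-
  19 | 10-1-  (sole → essential)
  22 | -011-,10-1-
  23 | -011-,1-111,10-1-
  24 | --000,-10-0,1-0-0,11-00
  26 | -10-0,1-0-0
  28 | 11-00  (sole → essential)
  31 | 1-111  (sole → essential)
Essential prime implicants: -011-, 0000-, 0101-, 1-111, 10-1-, 11-00
Petrick residual → --000, -10-0, 00-00
Minimum SOP uses 9 PIs: c'd'e' + b'cd + bc'e' + a'b'd'e' + a'b'c'd' + a'bc'd + acde + ab'd + abd'e'

9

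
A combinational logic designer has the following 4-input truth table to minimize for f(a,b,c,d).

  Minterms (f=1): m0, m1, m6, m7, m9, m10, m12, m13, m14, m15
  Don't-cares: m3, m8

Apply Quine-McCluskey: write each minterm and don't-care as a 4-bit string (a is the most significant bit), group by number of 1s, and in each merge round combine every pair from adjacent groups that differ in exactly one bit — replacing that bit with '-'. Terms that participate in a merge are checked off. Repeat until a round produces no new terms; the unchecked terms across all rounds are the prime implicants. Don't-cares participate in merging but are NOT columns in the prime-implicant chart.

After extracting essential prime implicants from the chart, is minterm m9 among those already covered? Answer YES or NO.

YES

Round 0: 0000✓ 0001✓ 0011✓ 0110✓ 0111✓ 1000✓ 1001✓ 1010✓ 1100✓ 1101✓ 1110✓ 1111✓
Round 1: -000✓ -001✓ -110✓ -111✓ 0-11 00-1 000-✓ 011-✓ 1-00✓ 1-01✓ 1-10✓ 10-0✓ 100-✓ 11-0✓ 11-1✓ 110-✓ 111-✓
Round 2: -00- -11- 1--0 1-0- 11--
PIs = {-00-, -11-, 0-11, 00-1, 1--0, 1-0-, 11--}
Coverage chart:
  m0: -00- ←essential
  m1: -00-,00-1
  m6: -11- ←essential
  m7: -11-,0-11
  m9: -00-,1-0-
  m10: 1--0 ←essential
  m12: 1--0,1-0-,11--
  m13: 1-0-,11--
  m14: -11-,1--0,11--
  m15: -11-,11--
Essential: -00-, -11-, 1--0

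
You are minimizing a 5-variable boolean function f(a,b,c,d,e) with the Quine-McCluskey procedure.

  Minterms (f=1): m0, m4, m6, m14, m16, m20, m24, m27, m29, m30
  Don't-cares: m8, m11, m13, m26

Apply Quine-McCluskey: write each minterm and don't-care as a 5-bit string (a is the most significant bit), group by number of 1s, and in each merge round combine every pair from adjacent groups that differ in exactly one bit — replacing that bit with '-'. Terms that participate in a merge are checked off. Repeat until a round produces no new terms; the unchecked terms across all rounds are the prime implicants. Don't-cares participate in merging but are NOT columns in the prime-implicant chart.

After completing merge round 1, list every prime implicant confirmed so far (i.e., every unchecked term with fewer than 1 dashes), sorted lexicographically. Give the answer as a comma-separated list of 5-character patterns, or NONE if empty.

[col 0] 00000*, 00100*, 00110*, 01000*, 01011*, 01101*, 01110*, 10000*, 10100*, 11000*, 11010*, 11011*, 11101*, 11110*
[col 1] -0000*, -0100*, -1000*, -1011, -1101, -1110, 0-000*, 0-110, 00-00*, 001-0, 1-000*, 10-00*, 11-10, 110-0, 1101-
[col 2] --000, -0-00
Prime implicants: --000, -0-00, -1011, -1101, -1110, 0-110, 001-0, 11-10, 110-0, 1101-

NONE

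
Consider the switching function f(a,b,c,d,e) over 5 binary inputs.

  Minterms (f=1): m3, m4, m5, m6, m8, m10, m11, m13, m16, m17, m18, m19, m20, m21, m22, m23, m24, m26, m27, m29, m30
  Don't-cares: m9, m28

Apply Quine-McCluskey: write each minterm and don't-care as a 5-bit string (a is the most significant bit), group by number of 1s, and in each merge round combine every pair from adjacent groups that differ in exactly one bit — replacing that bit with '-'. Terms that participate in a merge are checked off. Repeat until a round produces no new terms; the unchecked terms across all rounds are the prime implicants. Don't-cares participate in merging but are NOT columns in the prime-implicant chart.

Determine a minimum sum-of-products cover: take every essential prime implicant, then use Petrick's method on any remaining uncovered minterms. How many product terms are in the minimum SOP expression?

6

size-2^0 implicants → 00011(✓)  00100(✓)  00101(✓)  00110(✓)  01000(✓)  01001(✓)  01010(✓)  01011(✓)  01101(✓)  10000(✓)  10001(✓)  10010(✓)  10011(✓)  10100(✓)  10101(✓)  10110(✓)  10111(✓)  11000(✓)  11010(✓)  11011(✓)  11100(✓)  11101(✓)  11110(✓)
size-2^1 implicants → -0011(✓)  -0100(✓)  -0101(✓)  -0110(✓)  -1000(✓)  -1010(✓)  -1011(✓)  -1101(✓)  0-011(✓)  0-101(✓)  001-0(✓)  0010-(✓)  01-01  010-0(✓)  010-1(✓)  0100-(✓)  0101-(✓)  1-000(✓)  1-010(✓)  1-011(✓)  1-100(✓)  1-101(✓)  1-110(✓)  10-00(✓)  10-01(✓)  10-10(✓)  10-11(✓)  100-0(✓)  100-1(✓)  1000-(✓)  1001-(✓)  101-0(✓)  101-1(✓)  1010-(✓)  1011-(✓)  11-00(✓)  11-10(✓)  110-0(✓)  1101-(✓)  111-0(✓)  1110-(✓)
size-2^2 implicants → --011  --101  -01-0  -010-  -10-0  -101-  010--  1--00(✓)  1--10(✓)  1-0-0(✓)  1-01-  1-1-0(✓)  1-10-  10--0(✓)  10--1(✓)  10-0-(✓)  10-1-(✓)  100--(✓)  101--(✓)  11--0(✓)
size-2^3 implicants → 1---0  10---
Unchecked terms (primes): --011, --101, -01-0, -010-, -10-0, -101-, 01-01, 010--, 1---0, 1-01-, 1-10-, 10---
Minterm coverage:
  m3 ⊆ --011 [E]
  m4 ⊆ -01-0,-010-
  m5 ⊆ --101,-010-
  m6 ⊆ -01-0 [E]
  m8 ⊆ -10-0,010--
  m10 ⊆ -10-0,-101-,010--
  m11 ⊆ --011,-101-,010--
  m13 ⊆ --101,01-01
  m16 ⊆ 1---0,10---
  m17 ⊆ 10--- [E]
  m18 ⊆ 1---0,1-01-,10---
  m19 ⊆ --011,1-01-,10---
  m20 ⊆ -01-0,-010-,1---0,1-10-,10---
  m21 ⊆ --101,-010-,1-10-,10---
  m22 ⊆ -01-0,1---0,10---
  m23 ⊆ 10--- [E]
  m24 ⊆ -10-0,1---0
  m26 ⊆ -10-0,-101-,1---0,1-01-
  m27 ⊆ --011,-101-,1-01-
  m29 ⊆ --101,1-10-
  m30 ⊆ 1---0 [E]
E = {--011, -01-0, 1---0, 10---}
Petrick residual → --101, -10-0
Cover = c'de + cd'e + b'ce' + bc'e' + ae' + ab'  |cover|=6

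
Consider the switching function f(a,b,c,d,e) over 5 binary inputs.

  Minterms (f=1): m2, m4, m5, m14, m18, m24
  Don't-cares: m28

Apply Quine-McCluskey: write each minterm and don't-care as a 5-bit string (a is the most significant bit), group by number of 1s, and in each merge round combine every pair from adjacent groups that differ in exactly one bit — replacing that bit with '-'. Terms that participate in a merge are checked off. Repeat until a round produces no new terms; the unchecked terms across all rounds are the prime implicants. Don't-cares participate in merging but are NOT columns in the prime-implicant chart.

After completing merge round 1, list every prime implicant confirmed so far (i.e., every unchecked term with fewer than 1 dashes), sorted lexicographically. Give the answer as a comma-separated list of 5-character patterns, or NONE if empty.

01110

size-2^0 implicants → 00010(✓)  00100(✓)  00101(✓)  01110  10010(✓)  11000(✓)  11100(✓)
size-2^1 implicants → -0010  0010-  11-00
Unchecked terms (primes): -0010, 0010-, 01110, 11-00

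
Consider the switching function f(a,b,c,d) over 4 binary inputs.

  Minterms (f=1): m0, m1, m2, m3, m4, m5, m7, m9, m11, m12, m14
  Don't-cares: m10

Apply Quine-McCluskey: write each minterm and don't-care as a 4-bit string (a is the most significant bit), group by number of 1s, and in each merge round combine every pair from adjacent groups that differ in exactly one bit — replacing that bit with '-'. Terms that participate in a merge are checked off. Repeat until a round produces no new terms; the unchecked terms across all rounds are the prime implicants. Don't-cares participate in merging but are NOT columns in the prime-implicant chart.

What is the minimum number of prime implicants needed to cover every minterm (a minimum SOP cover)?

[col 0] 0000*, 0001*, 0010*, 0011*, 0100*, 0101*, 0111*, 1001*, 1010*, 1011*, 1100*, 1110*
[col 1] -001*, -010*, -011*, -100, 0-00*, 0-01*, 0-11*, 00-0*, 00-1*, 000-*, 001-*, 01-1*, 010-*, 1-10, 10-1*, 101-*, 11-0
[col 2] -0-1, -01-, 0--1, 0-0-, 00--
Prime implicants: -0-1, -01-, -100, 0--1, 0-0-, 00--, 1-10, 11-0
PI chart (minterm → PIs covering it):
  0 | 0-0-,00--
  1 | -0-1,0--1,0-0-,00--
  2 | -01-,00--
  3 | -0-1,-01-,0--1,00--
  4 | -100,0-0-
  5 | 0--1,0-0-
  7 | 0--1  (sole → essential)
  9 | -0-1  (sole → essential)
  11 | -0-1,-01-
  12 | -100,11-0
  14 | 1-10,11-0
Essential prime implicants: -0-1, 0--1
Petrick residual → -01-, 0-0-, 11-0
Minimum SOP uses 5 PIs: b'd + b'c + a'd + a'c' + abd'

5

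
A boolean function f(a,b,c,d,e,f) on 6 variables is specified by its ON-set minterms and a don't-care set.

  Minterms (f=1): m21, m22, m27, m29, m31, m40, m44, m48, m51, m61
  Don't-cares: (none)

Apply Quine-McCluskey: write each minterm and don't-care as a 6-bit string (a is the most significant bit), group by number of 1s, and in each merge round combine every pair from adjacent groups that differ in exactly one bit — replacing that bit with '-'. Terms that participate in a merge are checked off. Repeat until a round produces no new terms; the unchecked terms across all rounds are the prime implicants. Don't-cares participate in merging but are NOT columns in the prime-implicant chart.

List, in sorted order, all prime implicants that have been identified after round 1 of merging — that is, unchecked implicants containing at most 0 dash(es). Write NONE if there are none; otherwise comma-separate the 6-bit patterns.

[col 0] 010101*, 010110, 011011*, 011101*, 011111*, 101000*, 101100*, 110000, 110011, 111101*
[col 1] -11101, 01-101, 011-11, 0111-1, 101-00
Prime implicants: -11101, 01-101, 010110, 011-11, 0111-1, 101-00, 110000, 110011

010110, 110000, 110011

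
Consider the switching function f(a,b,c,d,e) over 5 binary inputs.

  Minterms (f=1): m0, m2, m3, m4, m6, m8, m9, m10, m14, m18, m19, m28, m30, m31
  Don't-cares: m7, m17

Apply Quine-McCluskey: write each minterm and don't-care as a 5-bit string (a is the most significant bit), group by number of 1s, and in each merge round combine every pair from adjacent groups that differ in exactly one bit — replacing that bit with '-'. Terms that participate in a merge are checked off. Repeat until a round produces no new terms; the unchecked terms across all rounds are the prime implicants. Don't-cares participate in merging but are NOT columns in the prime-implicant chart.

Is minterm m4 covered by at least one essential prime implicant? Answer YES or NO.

[col 0] 00000*, 00010*, 00011*, 00100*, 00110*, 00111*, 01000*, 01001*, 01010*, 01110*, 10001*, 10010*, 10011*, 11100*, 11110*, 11111*
[col 1] -0010*, -0011*, -1110, 0-000*, 0-010*, 0-110*, 00-00*, 00-10*, 00-11*, 000-0*, 0001-*, 001-0*, 0011-*, 01-10*, 010-0*, 0100-, 100-1, 1001-*, 111-0, 1111-
[col 2] -001-, 0--10, 0-0-0, 00--0, 00-1-
Prime implicants: -001-, -1110, 0--10, 0-0-0, 00--0, 00-1-, 0100-, 100-1, 111-0, 1111-
PI chart (minterm → PIs covering it):
  0 | 0-0-0,00--0
  2 | -001-,0--10,0-0-0,00--0,00-1-
  3 | -001-,00-1-
  4 | 00--0  (sole → essential)
  6 | 0--10,00--0,00-1-
  8 | 0-0-0,0100-
  9 | 0100-  (sole → essential)
  10 | 0--10,0-0-0
  14 | -1110,0--10
  18 | -001-  (sole → essential)
  19 | -001-,100-1
  28 | 111-0  (sole → essential)
  30 | -1110,111-0,1111-
  31 | 1111-  (sole → essential)
Essential prime implicants: -001-, 00--0, 0100-, 111-0, 1111-

YES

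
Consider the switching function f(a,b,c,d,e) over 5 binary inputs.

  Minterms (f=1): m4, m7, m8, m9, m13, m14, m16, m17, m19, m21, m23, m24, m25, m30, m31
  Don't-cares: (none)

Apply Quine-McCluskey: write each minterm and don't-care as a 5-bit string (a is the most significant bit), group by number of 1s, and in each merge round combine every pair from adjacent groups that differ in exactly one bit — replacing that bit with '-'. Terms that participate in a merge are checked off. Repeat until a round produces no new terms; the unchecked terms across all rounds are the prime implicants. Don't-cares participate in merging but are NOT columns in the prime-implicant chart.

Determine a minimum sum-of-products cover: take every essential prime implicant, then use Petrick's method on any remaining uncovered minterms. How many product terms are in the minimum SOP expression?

8

[col 0] 00100, 00111*, 01000*, 01001*, 01101*, 01110*, 10000*, 10001*, 10011*, 10101*, 10111*, 11000*, 11001*, 11110*, 11111*
[col 1] -0111, -1000*, -1001*, -1110, 01-01, 0100-*, 1-000*, 1-001*, 1-111, 10-01*, 10-11*, 100-1*, 1000-*, 101-1*, 1100-*, 1111-
[col 2] -100-, 1-00-, 10--1
Prime implicants: -0111, -100-, -1110, 00100, 01-01, 1-00-, 1-111, 10--1, 1111-
PI chart (minterm → PIs covering it):
  4 | 00100  (sole → essential)
  7 | -0111  (sole → essential)
  8 | -100-  (sole → essential)
  9 | -100-,01-01
  13 | 01-01  (sole → essential)
  14 | -1110  (sole → essential)
  16 | 1-00-  (sole → essential)
  17 | 1-00-,10--1
  19 | 10--1  (sole → essential)
  21 | 10--1  (sole → essential)
  23 | -0111,1-111,10--1
  24 | -100-,1-00-
  25 | -100-,1-00-
  30 | -1110,1111-
  31 | 1-111,1111-
Essential prime implicants: -0111, -100-, -1110, 00100, 01-01, 1-00-, 10--1
Petrick residual → 1-111
Minimum SOP uses 8 PIs: b'cde + bc'd' + bcde' + a'b'cd'e' + a'bd'e + ac'd' + acde + ab'e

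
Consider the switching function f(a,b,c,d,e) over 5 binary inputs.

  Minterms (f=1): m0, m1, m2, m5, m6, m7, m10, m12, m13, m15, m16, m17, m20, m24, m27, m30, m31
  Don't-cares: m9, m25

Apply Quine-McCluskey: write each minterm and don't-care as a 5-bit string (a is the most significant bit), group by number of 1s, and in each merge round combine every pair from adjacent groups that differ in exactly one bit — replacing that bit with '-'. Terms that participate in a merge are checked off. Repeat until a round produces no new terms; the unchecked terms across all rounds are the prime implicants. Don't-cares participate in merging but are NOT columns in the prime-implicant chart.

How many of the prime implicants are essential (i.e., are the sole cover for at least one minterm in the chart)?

size-2^0 implicants → 00000(✓)  00001(✓)  00010(✓)  00101(✓)  00110(✓)  00111(✓)  01001(✓)  01010(✓)  01100(✓)  01101(✓)  01111(✓)  10000(✓)  10001(✓)  10100(✓)  11000(✓)  11001(✓)  11011(✓)  11110(✓)  11111(✓)
size-2^1 implicants → -0000(✓)  -0001(✓)  -1001(✓)  -1111  0-001(✓)  0-010  0-101(✓)  0-111(✓)  00-01(✓)  00-10  000-0  0000-(✓)  001-1(✓)  0011-  01-01(✓)  011-1(✓)  0110-  1-000(✓)  1-001(✓)  10-00  1000-(✓)  11-11  110-1  1100-(✓)  1111-
size-2^2 implicants → --001  -000-  0--01  0-1-1  1-00-
Unchecked terms (primes): --001, -000-, -1111, 0--01, 0-010, 0-1-1, 00-10, 000-0, 0011-, 0110-, 1-00-, 10-00, 11-11, 110-1, 1111-
Minterm coverage:
  m0 ⊆ -000-,000-0
  m1 ⊆ --001,-000-,0--01
  m2 ⊆ 0-010,00-10,000-0
  m5 ⊆ 0--01,0-1-1
  m6 ⊆ 00-10,0011-
  m7 ⊆ 0-1-1,0011-
  m10 ⊆ 0-010 [E]
  m12 ⊆ 0110- [E]
  m13 ⊆ 0--01,0-1-1,0110-
  m15 ⊆ -1111,0-1-1
  m16 ⊆ -000-,1-00-,10-00
  m17 ⊆ --001,-000-,1-00-
  m20 ⊆ 10-00 [E]
  m24 ⊆ 1-00- [E]
  m27 ⊆ 11-11,110-1
  m30 ⊆ 1111- [E]
  m31 ⊆ -1111,11-11,1111-
E = {0-010, 0110-, 1-00-, 10-00, 1111-}

5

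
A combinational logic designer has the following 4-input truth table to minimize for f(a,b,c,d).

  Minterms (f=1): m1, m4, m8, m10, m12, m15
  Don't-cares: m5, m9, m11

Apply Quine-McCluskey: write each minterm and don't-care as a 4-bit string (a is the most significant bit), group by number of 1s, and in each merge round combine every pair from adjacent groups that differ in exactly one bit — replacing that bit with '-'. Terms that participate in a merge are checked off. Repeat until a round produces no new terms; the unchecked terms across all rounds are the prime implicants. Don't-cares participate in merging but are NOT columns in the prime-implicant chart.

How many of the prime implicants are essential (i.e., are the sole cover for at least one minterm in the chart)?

2

[col 0] 0001*, 0100*, 0101*, 1000*, 1001*, 1010*, 1011*, 1100*, 1111*
[col 1] -001, -100, 0-01, 010-, 1-00, 1-11, 10-0*, 10-1*, 100-*, 101-*
[col 2] 10--
Prime implicants: -001, -100, 0-01, 010-, 1-00, 1-11, 10--
PI chart (minterm → PIs covering it):
  1 | -001,0-01
  4 | -100,010-
  8 | 1-00,10--
  10 | 10--  (sole → essential)
  12 | -100,1-00
  15 | 1-11  (sole → essential)
Essential prime implicants: 1-11, 10--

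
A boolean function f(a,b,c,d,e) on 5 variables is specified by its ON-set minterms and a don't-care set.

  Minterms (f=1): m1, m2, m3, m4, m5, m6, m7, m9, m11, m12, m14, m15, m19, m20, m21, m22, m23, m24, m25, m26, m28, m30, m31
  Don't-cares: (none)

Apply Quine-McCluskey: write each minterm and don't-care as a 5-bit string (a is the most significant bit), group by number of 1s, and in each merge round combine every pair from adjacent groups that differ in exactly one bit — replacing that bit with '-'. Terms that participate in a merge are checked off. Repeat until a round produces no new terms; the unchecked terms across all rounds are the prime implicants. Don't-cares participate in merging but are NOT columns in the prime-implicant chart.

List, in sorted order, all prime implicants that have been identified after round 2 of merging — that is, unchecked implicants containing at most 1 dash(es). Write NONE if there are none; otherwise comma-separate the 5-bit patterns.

Round 0: 00001✓ 00010✓ 00011✓ 00100✓ 00101✓ 00110✓ 00111✓ 01001✓ 01011✓ 01100✓ 01110✓ 01111✓ 10011✓ 10100✓ 10101✓ 10110✓ 10111✓ 11000✓ 11001✓ 11010✓ 11100✓ 11110✓ 11111✓
Round 1: -0011✓ -0100✓ -0101✓ -0110✓ -0111✓ -1001 -1100✓ -1110✓ -1111✓ 0-001✓ 0-011✓ 0-100✓ 0-110✓ 0-111✓ 00-01✓ 00-10✓ 00-11✓ 000-1✓ 0001-✓ 001-0✓ 001-1✓ 0010-✓ 0011-✓ 01-11✓ 010-1✓ 011-0✓ 0111-✓ 1-100✓ 1-110✓ 1-111✓ 10-11✓ 101-0✓ 101-1✓ 1010-✓ 1011-✓ 11-00✓ 11-10✓ 110-0✓ 1100- 111-0✓ 1111-✓
Round 2: --100✓ --110✓ --111✓ -0-11 -01-0✓ -01-1✓ -010-✓ -011-✓ -11-0✓ -111-✓ 0--11 0-0-1 0-1-0✓ 0-11-✓ 00--1 00-1- 001--✓ 1-1-0✓ 1-11-✓ 101--✓ 11--0
Round 3: --1-0 --11- -01--
PIs = {--1-0, --11-, -0-11, -01--, -1001, 0--11, 0-0-1, 00--1, 00-1-, 11--0, 1100-}

-1001, 1100-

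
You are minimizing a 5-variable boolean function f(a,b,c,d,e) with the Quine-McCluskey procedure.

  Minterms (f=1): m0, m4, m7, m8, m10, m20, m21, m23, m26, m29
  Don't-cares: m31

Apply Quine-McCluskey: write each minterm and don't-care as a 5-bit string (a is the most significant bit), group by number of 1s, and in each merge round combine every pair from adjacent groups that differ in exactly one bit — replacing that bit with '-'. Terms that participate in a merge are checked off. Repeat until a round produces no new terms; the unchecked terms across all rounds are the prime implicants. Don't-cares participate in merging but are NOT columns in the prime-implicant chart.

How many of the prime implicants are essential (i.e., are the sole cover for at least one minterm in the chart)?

3

size-2^0 implicants → 00000(✓)  00100(✓)  00111(✓)  01000(✓)  01010(✓)  10100(✓)  10101(✓)  10111(✓)  11010(✓)  11101(✓)  11111(✓)
size-2^1 implicants → -0100  -0111  -1010  0-000  00-00  010-0  1-101(✓)  1-111(✓)  101-1(✓)  1010-  111-1(✓)
size-2^2 implicants → 1-1-1
Unchecked terms (primes): -0100, -0111, -1010, 0-000, 00-00, 010-0, 1-1-1, 1010-
Minterm coverage:
  m0 ⊆ 0-000,00-00
  m4 ⊆ -0100,00-00
  m7 ⊆ -0111 [E]
  m8 ⊆ 0-000,010-0
  m10 ⊆ -1010,010-0
  m20 ⊆ -0100,1010-
  m21 ⊆ 1-1-1,1010-
  m23 ⊆ -0111,1-1-1
  m26 ⊆ -1010 [E]
  m29 ⊆ 1-1-1 [E]
E = {-0111, -1010, 1-1-1}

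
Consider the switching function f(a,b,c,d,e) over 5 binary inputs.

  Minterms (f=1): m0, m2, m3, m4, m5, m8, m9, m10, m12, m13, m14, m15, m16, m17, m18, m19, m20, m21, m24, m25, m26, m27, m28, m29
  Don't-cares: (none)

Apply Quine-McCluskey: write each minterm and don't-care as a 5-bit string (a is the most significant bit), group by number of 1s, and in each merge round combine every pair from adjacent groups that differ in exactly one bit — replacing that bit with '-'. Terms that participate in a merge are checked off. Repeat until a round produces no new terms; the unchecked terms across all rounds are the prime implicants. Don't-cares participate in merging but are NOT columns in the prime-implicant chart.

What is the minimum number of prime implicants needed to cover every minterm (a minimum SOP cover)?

size-2^0 implicants → 00000(✓)  00010(✓)  00011(✓)  00100(✓)  00101(✓)  01000(✓)  01001(✓)  01010(✓)  01100(✓)  01101(✓)  01110(✓)  01111(✓)  10000(✓)  10001(✓)  10010(✓)  10011(✓)  10100(✓)  10101(✓)  11000(✓)  11001(✓)  11010(✓)  11011(✓)  11100(✓)  11101(✓)
size-2^1 implicants → -0000(✓)  -0010(✓)  -0011(✓)  -0100(✓)  -0101(✓)  -1000(✓)  -1001(✓)  -1010(✓)  -1100(✓)  -1101(✓)  0-000(✓)  0-010(✓)  0-100(✓)  0-101(✓)  00-00(✓)  000-0(✓)  0001-(✓)  0010-(✓)  01-00(✓)  01-01(✓)  01-10(✓)  010-0(✓)  0100-(✓)  011-0(✓)  011-1(✓)  0110-(✓)  0111-(✓)  1-000(✓)  1-001(✓)  1-010(✓)  1-011(✓)  1-100(✓)  1-101(✓)  10-00(✓)  10-01(✓)  100-0(✓)  100-1(✓)  1000-(✓)  1001-(✓)  1010-(✓)  11-00(✓)  11-01(✓)  110-0(✓)  110-1(✓)  1100-(✓)  1101-(✓)  1110-(✓)
size-2^2 implicants → --000(✓)  --010(✓)  --100(✓)  --101(✓)  -0-00(✓)  -00-0(✓)  -001-  -010-(✓)  -1-00(✓)  -1-01(✓)  -10-0(✓)  -100-(✓)  -110-(✓)  0--00(✓)  0-0-0(✓)  0-10-(✓)  01--0  01-0-(✓)  011--  1--00(✓)  1--01(✓)  1-0-0(✓)  1-0-1(✓)  1-00-(✓)  1-01-(✓)  1-10-(✓)  10-0-(✓)  100--(✓)  11-0-(✓)  110--(✓)
size-2^3 implicants → ---00  --0-0  --10-  -1-0-  1--0-  1-0--
Unchecked terms (primes): ---00, --0-0, --10-, -001-, -1-0-, 01--0, 011--, 1--0-, 1-0--
Minterm coverage:
  m0 ⊆ ---00,--0-0
  m2 ⊆ --0-0,-001-
  m3 ⊆ -001- [E]
  m4 ⊆ ---00,--10-
  m5 ⊆ --10- [E]
  m8 ⊆ ---00,--0-0,-1-0-,01--0
  m9 ⊆ -1-0- [E]
  m10 ⊆ --0-0,01--0
  m12 ⊆ ---00,--10-,-1-0-,01--0,011--
  m13 ⊆ --10-,-1-0-,011--
  m14 ⊆ 01--0,011--
  m15 ⊆ 011-- [E]
  m16 ⊆ ---00,--0-0,1--0-,1-0--
  m17 ⊆ 1--0-,1-0--
  m18 ⊆ --0-0,-001-,1-0--
  m19 ⊆ -001-,1-0--
  m20 ⊆ ---00,--10-,1--0-
  m21 ⊆ --10-,1--0-
  m24 ⊆ ---00,--0-0,-1-0-,1--0-,1-0--
  m25 ⊆ -1-0-,1--0-,1-0--
  m26 ⊆ --0-0,1-0--
  m27 ⊆ 1-0-- [E]
  m28 ⊆ ---00,--10-,-1-0-,1--0-
  m29 ⊆ --10-,-1-0-,1--0-
E = {--10-, -001-, -1-0-, 011--, 1-0--}
Petrick residual → --0-0
Cover = c'e' + cd' + b'c'd + bd' + a'bc + ac'  |cover|=6

6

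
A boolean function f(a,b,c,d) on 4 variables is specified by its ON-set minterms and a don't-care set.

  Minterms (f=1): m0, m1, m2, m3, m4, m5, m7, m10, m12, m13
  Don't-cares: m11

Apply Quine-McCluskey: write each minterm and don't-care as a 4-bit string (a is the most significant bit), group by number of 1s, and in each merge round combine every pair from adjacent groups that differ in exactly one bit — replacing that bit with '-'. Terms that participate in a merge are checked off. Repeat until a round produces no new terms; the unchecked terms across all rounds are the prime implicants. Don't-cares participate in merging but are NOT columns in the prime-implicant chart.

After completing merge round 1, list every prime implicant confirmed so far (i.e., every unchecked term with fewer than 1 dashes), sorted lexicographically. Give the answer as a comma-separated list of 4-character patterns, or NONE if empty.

size-2^0 implicants → 0000(✓)  0001(✓)  0010(✓)  0011(✓)  0100(✓)  0101(✓)  0111(✓)  1010(✓)  1011(✓)  1100(✓)  1101(✓)
size-2^1 implicants → -010(✓)  -011(✓)  -100(✓)  -101(✓)  0-00(✓)  0-01(✓)  0-11(✓)  00-0(✓)  00-1(✓)  000-(✓)  001-(✓)  01-1(✓)  010-(✓)  101-(✓)  110-(✓)
size-2^2 implicants → -01-  -10-  0--1  0-0-  00--
Unchecked terms (primes): -01-, -10-, 0--1, 0-0-, 00--

NONE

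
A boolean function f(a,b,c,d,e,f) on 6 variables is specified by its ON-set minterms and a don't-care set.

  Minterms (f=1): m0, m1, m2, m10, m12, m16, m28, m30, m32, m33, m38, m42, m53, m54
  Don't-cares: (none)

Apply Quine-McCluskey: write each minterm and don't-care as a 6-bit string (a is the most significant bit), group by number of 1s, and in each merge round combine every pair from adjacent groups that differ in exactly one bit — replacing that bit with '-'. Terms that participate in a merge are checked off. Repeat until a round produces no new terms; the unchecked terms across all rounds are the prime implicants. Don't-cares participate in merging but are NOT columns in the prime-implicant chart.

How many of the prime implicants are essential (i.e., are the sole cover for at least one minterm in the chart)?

size-2^0 implicants → 000000(✓)  000001(✓)  000010(✓)  001010(✓)  001100(✓)  010000(✓)  011100(✓)  011110(✓)  100000(✓)  100001(✓)  100110(✓)  101010(✓)  110101  110110(✓)
size-2^1 implicants → -00000(✓)  -00001(✓)  -01010  0-0000  0-1100  00-010  0000-0  00000-(✓)  0111-0  1-0110  10000-(✓)
size-2^2 implicants → -0000-
Unchecked terms (primes): -0000-, -01010, 0-0000, 0-1100, 00-010, 0000-0, 0111-0, 1-0110, 110101
Minterm coverage:
  m0 ⊆ -0000-,0-0000,0000-0
  m1 ⊆ -0000- [E]
  m2 ⊆ 00-010,0000-0
  m10 ⊆ -01010,00-010
  m12 ⊆ 0-1100 [E]
  m16 ⊆ 0-0000 [E]
  m28 ⊆ 0-1100,0111-0
  m30 ⊆ 0111-0 [E]
  m32 ⊆ -0000- [E]
  m33 ⊆ -0000- [E]
  m38 ⊆ 1-0110 [E]
  m42 ⊆ -01010 [E]
  m53 ⊆ 110101 [E]
  m54 ⊆ 1-0110 [E]
E = {-0000-, -01010, 0-0000, 0-1100, 0111-0, 1-0110, 110101}

7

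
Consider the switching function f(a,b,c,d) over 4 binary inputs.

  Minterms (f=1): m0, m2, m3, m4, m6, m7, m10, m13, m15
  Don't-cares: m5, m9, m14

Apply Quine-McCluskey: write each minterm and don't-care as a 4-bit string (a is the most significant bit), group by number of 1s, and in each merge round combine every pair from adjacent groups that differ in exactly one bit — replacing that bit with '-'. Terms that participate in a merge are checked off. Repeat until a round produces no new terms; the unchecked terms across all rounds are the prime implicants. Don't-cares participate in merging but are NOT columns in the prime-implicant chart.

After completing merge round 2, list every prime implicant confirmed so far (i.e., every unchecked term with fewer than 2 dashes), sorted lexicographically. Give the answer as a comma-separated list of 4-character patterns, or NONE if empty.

1-01

size-2^0 implicants → 0000(✓)  0010(✓)  0011(✓)  0100(✓)  0101(✓)  0110(✓)  0111(✓)  1001(✓)  1010(✓)  1101(✓)  1110(✓)  1111(✓)
size-2^1 implicants → -010(✓)  -101(✓)  -110(✓)  -111(✓)  0-00(✓)  0-10(✓)  0-11(✓)  00-0(✓)  001-(✓)  01-0(✓)  01-1(✓)  010-(✓)  011-(✓)  1-01  1-10(✓)  11-1(✓)  111-(✓)
size-2^2 implicants → --10  -1-1  -11-  0--0  0-1-  01--
Unchecked terms (primes): --10, -1-1, -11-, 0--0, 0-1-, 01--, 1-01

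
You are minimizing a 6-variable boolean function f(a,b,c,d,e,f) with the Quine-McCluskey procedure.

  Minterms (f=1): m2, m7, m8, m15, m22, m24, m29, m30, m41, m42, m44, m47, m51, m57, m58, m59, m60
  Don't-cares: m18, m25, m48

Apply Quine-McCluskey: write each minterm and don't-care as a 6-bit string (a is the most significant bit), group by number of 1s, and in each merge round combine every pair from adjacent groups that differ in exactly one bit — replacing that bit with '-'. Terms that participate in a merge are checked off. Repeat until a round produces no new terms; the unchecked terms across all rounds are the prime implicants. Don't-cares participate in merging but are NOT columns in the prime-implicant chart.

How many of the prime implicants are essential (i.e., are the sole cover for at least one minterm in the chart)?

10

[col 0] 000010*, 000111*, 001000*, 001111*, 010010*, 010110*, 011000*, 011001*, 011101*, 011110*, 101001*, 101010*, 101100*, 101111*, 110000, 110011*, 111001*, 111010*, 111011*, 111100*
[col 1] -01111, -11001, 0-0010, 0-1000, 00-111, 01-110, 010-10, 011-01, 01100-, 1-1001, 1-1010, 1-1100, 11-011, 1110-1, 11101-
Prime implicants: -01111, -11001, 0-0010, 0-1000, 00-111, 01-110, 010-10, 011-01, 01100-, 1-1001, 1-1010, 1-1100, 11-011, 110000, 1110-1, 11101-
PI chart (minterm → PIs covering it):
  2 | 0-0010  (sole → essential)
  7 | 00-111  (sole → essential)
  8 | 0-1000  (sole → essential)
  15 | -01111,00-111
  22 | 01-110,010-10
  24 | 0-1000,01100-
  29 | 011-01  (sole → essential)
  30 | 01-110  (sole → essential)
  41 | 1-1001  (sole → essential)
  42 | 1-1010  (sole → essential)
  44 | 1-1100  (sole → essential)
  47 | -01111  (sole → essential)
  51 | 11-011  (sole → essential)
  57 | -11001,1-1001,1110-1
  58 | 1-1010,11101-
  59 | 11-011,1110-1,11101-
  60 | 1-1100  (sole → essential)
Essential prime implicants: -01111, 0-0010, 0-1000, 00-111, 01-110, 011-01, 1-1001, 1-1010, 1-1100, 11-011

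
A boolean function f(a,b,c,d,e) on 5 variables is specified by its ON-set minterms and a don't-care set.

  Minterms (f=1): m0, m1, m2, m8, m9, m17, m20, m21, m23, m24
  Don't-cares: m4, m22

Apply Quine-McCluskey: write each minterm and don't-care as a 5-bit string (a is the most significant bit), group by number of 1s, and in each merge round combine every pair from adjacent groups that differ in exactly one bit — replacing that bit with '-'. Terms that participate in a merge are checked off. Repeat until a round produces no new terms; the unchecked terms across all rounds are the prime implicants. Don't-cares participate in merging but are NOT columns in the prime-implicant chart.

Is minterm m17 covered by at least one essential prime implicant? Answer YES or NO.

NO

size-2^0 implicants → 00000(✓)  00001(✓)  00010(✓)  00100(✓)  01000(✓)  01001(✓)  10001(✓)  10100(✓)  10101(✓)  10110(✓)  10111(✓)  11000(✓)
size-2^1 implicants → -0001  -0100  -1000  0-000(✓)  0-001(✓)  00-00  000-0  0000-(✓)  0100-(✓)  10-01  101-0(✓)  101-1(✓)  1010-(✓)  1011-(✓)
size-2^2 implicants → 0-00-  101--
Unchecked terms (primes): -0001, -0100, -1000, 0-00-, 00-00, 000-0, 10-01, 101--
Minterm coverage:
  m0 ⊆ 0-00-,00-00,000-0
  m1 ⊆ -0001,0-00-
  m2 ⊆ 000-0 [E]
  m8 ⊆ -1000,0-00-
  m9 ⊆ 0-00- [E]
  m17 ⊆ -0001,10-01
  m20 ⊆ -0100,101--
  m21 ⊆ 10-01,101--
  m23 ⊆ 101-- [E]
  m24 ⊆ -1000 [E]
E = {-1000, 0-00-, 000-0, 101--}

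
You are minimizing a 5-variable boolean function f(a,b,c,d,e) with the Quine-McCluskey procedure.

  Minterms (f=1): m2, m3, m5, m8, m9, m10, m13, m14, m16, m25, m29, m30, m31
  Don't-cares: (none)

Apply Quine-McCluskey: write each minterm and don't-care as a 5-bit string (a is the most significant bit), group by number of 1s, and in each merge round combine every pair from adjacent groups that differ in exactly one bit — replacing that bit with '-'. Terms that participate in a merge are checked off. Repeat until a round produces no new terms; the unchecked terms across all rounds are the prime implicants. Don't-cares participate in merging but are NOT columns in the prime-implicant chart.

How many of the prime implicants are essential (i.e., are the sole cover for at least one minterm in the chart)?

Round 0: 00010✓ 00011✓ 00101✓ 01000✓ 01001✓ 01010✓ 01101✓ 01110✓ 10000 11001✓ 11101✓ 11110✓ 11111✓
Round 1: -1001✓ -1101✓ -1110 0-010 0-101 0001- 01-01✓ 01-10 010-0 0100- 11-01✓ 111-1 1111-
Round 2: -1-01
PIs = {-1-01, -1110, 0-010, 0-101, 0001-, 01-10, 010-0, 0100-, 10000, 111-1, 1111-}
Coverage chart:
  m2: 0-010,0001-
  m3: 0001- ←essential
  m5: 0-101 ←essential
  m8: 010-0,0100-
  m9: -1-01,0100-
  m10: 0-010,01-10,010-0
  m13: -1-01,0-101
  m14: -1110,01-10
  m16: 10000 ←essential
  m25: -1-01 ←essential
  m29: -1-01,111-1
  m30: -1110,1111-
  m31: 111-1,1111-
Essential: -1-01, 0-101, 0001-, 10000

4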